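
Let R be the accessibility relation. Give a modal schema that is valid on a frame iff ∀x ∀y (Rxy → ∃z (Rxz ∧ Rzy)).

A defining formula is □□q → □q (the C4 axiom).
Suppose □□q→□q is valid. Take Rxy and set V(q)={w : xR²w}. Then □□q at x, so □q at x, so q at y, i.e. ∃z(Rxz∧Rzy).

□□q → □q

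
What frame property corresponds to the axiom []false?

This is the Ver axiom.
It corresponds to emptiness of R: forall x forall y ~Rxy.

emptiness of R: forall x forall y ~Rxy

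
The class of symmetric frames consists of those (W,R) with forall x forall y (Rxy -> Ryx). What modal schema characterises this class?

This is symmetry; the standard corresponding axiom is B: r → □◇r.
Suppose r→□◇r is valid. Take Rxy and set V(r)={x}. Then r at x, so □◇r at x, so ◇r at y, so some z with Ryz has r; z=x, i.e. Ryx.

r → □◇r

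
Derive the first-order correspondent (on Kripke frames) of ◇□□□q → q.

∀x ∀y (xRy → ∃w (yR³w ∧ x = w))

This is a Sahlqvist (Geach-type) schema ◇^1□^3q → □^0◇^0q.
First-order correspondent: ∀x ∀y (xRy → ∃w (yR³w ∧ x = w)).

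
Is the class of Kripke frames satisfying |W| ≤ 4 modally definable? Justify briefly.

Modal frame validity is preserved under disjoint unions.
Any modal formula valid on each of 5 disjoint one-world frames is valid on their disjoint union (validity is preserved under disjoint unions). Each one-world frame has |W|=1≤4, but the union has |W|=5.
So the class is not modally definable.

Not definable by any modal formula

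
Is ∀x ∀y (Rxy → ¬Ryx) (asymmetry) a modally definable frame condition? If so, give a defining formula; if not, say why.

If a class were modally definable it would be closed under surjective bounded morphisms (Goldblatt–Thomason).
The 4-cycle (worlds a,b,c,d with a→b→c→d→a) is asymmetric. Mapping every world to a single reflexive point • is a surjective bounded morphism, and the reflexive point is not asymmetric (R•• but asymmetry requires ¬R••).
Hence asymmetry is not modally definable.

Not definable by any modal formula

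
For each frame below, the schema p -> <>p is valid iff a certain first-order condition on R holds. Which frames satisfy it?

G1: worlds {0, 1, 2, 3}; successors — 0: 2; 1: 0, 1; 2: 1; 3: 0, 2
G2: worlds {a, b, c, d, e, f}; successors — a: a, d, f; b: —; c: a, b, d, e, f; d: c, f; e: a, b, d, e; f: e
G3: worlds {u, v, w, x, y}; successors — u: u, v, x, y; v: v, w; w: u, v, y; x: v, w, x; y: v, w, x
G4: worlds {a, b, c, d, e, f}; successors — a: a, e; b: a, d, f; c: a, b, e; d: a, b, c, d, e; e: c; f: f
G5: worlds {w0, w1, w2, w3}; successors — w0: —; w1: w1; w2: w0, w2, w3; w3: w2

none

Frame correspondent (Sahlqvist): forall x exists w (x = w & xRw) — i.e. a generalized confluence (Geach) condition.
G1: fails — at 0 but no w with 0=w and 0Rw.
G2: fails — at b but no w with b=w and bRw.
G3: fails — at w but no t with w=t and wRt.
G4: fails — at b but no w with b=w and bRw.
G5: fails — at w0 but no w with w0=w and w0Rw.
Valid on no frame.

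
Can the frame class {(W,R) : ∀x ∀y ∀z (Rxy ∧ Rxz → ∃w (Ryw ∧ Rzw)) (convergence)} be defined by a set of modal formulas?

Yes — defined by ◇□r → □◇r

This is a Sahlqvist condition; the .2 axiom ◇□r → □◇r defines it.
Suppose ◇□r→□◇r is valid. Take Rxy, Rxz and set V(r)={w : Ryw}. Then □r at y so ◇□r at x, so □◇r at x, so ◇r at z, giving w with Rzw and Ryw.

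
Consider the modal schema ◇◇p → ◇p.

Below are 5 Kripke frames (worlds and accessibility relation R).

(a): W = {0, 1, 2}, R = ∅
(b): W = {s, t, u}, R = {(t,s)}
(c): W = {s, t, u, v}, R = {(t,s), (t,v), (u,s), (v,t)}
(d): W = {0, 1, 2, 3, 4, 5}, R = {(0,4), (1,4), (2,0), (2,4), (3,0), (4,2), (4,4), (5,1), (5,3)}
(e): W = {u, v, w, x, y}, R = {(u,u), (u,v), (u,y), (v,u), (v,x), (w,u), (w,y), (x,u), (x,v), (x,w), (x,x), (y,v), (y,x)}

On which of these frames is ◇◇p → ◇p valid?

(a), (b)

The schema corresponds to transitivity: ∀x ∀y ∀z (Rxy ∧ Ryz → Rxz).
(a): ✓.
(b): ✓.
(c): fails — Rvt and Rts but not Rvs.
(d): fails — R53 and R30 but not R50.
(e): fails — Ruv and Rvx but not Rux.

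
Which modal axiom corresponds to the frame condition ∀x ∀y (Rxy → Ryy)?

□(□r → r)

A defining formula is □(□r → r) (the T□ axiom).
Suppose □(□r→r) is valid. Take Rxy and set V(r)={w : Ryw}. Then at y, □r holds; since □(□r→r) at x, □r→r at y, so r at y, i.e. Ryy.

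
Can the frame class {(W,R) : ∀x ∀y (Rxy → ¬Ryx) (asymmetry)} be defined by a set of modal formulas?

If a class were modally definable it would be closed under surjective bounded morphisms (Goldblatt–Thomason).
The 4-cycle (worlds 0,1,2,3 with 0→1→2→3→0) is asymmetric. Mapping every world to a single reflexive point • is a surjective bounded morphism, and the reflexive point is not asymmetric (R•• but asymmetry requires ¬R••).
So no modal formula (or set of formulas) defines exactly the asymmetric frames.

Not modally definable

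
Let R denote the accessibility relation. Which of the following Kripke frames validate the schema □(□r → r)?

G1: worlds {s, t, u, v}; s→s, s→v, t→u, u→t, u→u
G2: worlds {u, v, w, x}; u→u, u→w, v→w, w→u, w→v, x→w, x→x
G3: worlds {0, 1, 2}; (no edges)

G3

The schema corresponds to shift-reflexivity: ∀x ∀y (Rxy → Ryy).
G1: fails — Rut but not Rtt.
G2: fails — Rxw but not Rww.
G3: ✓.
Valid on: G3.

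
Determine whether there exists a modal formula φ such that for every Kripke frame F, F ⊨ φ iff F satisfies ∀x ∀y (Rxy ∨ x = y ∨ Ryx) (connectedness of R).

Not definable by any modal formula

Any modally definable frame class is closed under disjoint unions.
Take 4 disjoint single-world reflexive frames: each is trivially connected, but their disjoint union has 4 worlds with no edge between distinct components, so it is not connected.
Hence connectedness of R is not modally definable.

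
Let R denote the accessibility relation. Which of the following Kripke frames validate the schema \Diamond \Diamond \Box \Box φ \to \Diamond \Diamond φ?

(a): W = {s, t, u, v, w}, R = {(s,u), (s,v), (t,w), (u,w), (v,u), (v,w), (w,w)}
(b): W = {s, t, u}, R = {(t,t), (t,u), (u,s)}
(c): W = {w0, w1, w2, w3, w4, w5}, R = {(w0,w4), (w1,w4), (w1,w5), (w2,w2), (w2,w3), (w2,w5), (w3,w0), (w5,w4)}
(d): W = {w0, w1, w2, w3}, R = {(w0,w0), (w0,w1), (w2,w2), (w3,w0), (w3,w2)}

(a)

Frame correspondent (Sahlqvist): \forall x \forall y (x R^2 y \to \exists w (y R^2 w \wedge x R^2 w)) — i.e. a generalized confluence (Geach) condition.
(a): satisfies the condition.
(b): fails — tR²s but no w with sR²w and tR²w.
(c): fails — w1R²w4 but no w with w4R²w and w1R²w.
(d): fails — w0R²w1 but no w with w1R²w and w0R²w.
Valid on: (a).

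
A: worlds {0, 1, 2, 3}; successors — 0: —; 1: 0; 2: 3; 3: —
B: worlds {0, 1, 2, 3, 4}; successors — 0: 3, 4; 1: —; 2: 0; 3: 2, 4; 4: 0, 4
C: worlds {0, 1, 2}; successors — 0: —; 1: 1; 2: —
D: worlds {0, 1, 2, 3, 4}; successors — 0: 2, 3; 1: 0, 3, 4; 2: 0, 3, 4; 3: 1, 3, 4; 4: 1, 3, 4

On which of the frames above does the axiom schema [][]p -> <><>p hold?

The schema corresponds to a generalized confluence (Geach) condition: forall x exists w (x R^2 w & x R^2 w).
A: fails — at 0 but no w with 0R²w and 0R²w.
B: fails — at 1 but no w with 1R²w and 1R²w.
C: fails — at 0 but no w with 0R²w and 0R²w.
D: holds.

D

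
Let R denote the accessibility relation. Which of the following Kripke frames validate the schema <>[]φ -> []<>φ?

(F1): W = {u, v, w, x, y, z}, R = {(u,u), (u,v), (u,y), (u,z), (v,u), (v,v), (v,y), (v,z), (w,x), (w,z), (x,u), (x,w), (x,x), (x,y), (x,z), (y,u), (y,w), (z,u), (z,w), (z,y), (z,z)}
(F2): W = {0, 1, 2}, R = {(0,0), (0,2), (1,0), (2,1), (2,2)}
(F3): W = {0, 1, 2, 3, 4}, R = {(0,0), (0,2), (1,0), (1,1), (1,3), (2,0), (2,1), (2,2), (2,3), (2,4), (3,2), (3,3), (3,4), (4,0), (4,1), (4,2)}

This is the axiom for convergence; its first-order frame correspondent is forall x forall y forall z (Rxy & Rxz -> exists w (Ryw & Rzw)).
(F1): fails — Rxy and Rxw but y and w have no common successor.
(F2): fails — R22 and R21 but 2 and 1 have no common successor.
(F3): holds.
Valid on: (F3).

(F3)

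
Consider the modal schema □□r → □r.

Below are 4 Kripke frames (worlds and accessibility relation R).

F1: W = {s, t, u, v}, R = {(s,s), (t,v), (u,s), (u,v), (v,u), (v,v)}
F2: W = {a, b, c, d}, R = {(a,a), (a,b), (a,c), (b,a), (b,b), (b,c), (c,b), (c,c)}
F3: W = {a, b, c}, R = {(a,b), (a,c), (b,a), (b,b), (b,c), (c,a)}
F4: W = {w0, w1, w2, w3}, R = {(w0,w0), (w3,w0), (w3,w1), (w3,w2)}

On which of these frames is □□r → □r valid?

F1, F2

This is the axiom for density; its first-order frame correspondent is ∀x ∀y (Rxy → ∃z (Rxz ∧ Rzy)).
F1: satisfies the condition.
F2: satisfies the condition.
F3: fails — Rca but no z with Rcz and Rza.
F4: fails — Rw3w1 but no z with Rw3z and Rzw1.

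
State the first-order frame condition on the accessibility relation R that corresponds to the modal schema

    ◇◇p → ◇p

This is a Sahlqvist (Geach-type) schema ◇^2□^0p → □^0◇^1p.
Minimal-valuation argument: fix x; take any y with xR^2y and any z with xR^0z. Set V(p) to the set of worlds R-reachable from y in exactly 0 steps. Then □^0p holds at y, so the antecedent holds at x; validity forces ◇^1p at z, giving a w with zR^1w and yR^0w.
First-order correspondent: ∀x ∀y (xR²y → ∃w (y = w ∧ xRw)).

∀x ∀y (xR²y → ∃w (y = w ∧ xRw))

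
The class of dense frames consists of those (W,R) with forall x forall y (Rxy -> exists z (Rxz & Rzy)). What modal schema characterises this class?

□□r → □r

This is density; the standard corresponding axiom is C4: □□r → □r.
Suppose □□r→□r is valid. Take Rxy and set V(r)={w : xR²w}. Then □□r at x, so □r at x, so r at y, i.e. ∃z(Rxz∧Rzy).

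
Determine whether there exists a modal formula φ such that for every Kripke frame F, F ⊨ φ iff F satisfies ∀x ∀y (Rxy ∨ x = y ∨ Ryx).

If a class were modally definable it would be closed under disjoint unions (Goldblatt–Thomason).
Take 2 disjoint single-world reflexive frames: each is trivially connected, but their disjoint union has 2 worlds with no edge between distinct components, so it is not connected.
So no modal formula (or set of formulas) defines exactly the connected frames.

No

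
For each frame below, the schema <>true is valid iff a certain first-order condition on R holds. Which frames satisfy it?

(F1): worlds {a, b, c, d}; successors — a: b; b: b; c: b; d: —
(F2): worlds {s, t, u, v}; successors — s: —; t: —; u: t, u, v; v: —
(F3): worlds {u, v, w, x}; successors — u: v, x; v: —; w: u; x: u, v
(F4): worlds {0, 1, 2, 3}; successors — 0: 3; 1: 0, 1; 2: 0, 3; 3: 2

The schema corresponds to seriality: forall x exists y Rxy.
(F1): fails — world d has no successor.
(F2): fails — world s has no successor.
(F3): fails — world v has no successor.
(F4): satisfies the condition.
Valid on: (F4).

(F4)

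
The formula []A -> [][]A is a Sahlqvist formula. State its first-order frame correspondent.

This is the 4 axiom.
It corresponds to transitivity: forall x forall y forall z (Rxy & Ryz -> Rxz).

transitivity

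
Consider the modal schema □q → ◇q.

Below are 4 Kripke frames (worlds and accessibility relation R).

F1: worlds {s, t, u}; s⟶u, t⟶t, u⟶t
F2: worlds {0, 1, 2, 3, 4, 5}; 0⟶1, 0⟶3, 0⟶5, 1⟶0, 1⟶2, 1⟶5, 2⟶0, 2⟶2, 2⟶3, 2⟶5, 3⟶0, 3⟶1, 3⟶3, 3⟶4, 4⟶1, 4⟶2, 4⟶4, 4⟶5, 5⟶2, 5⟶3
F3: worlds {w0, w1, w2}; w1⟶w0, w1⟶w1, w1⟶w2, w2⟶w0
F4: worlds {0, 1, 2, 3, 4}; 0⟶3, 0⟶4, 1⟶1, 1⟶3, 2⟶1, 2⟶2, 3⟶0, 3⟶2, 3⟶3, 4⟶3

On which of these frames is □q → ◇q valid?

Frame correspondent (Sahlqvist): ∀x ∃y Rxy — i.e. seriality.
F1: holds.
F2: holds.
F3: fails — world w0 has no successor.
F4: holds.

F1, F2, F4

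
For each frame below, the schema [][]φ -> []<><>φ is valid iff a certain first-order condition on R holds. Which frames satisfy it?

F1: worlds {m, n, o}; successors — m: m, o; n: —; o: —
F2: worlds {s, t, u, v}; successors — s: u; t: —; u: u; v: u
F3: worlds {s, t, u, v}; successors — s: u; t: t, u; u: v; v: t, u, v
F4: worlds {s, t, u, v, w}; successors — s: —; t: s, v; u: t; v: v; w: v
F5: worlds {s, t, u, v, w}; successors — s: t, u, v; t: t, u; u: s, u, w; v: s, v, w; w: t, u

F2, F3, F5

The schema corresponds to a generalized confluence (Geach) condition: forall x forall z (xRz -> exists w (x R^2 w & z R^2 w)).
F1: fails — mRo but no w with mR²w and oR²w.
F2: holds.
F3: holds.
F4: fails — tRs but no w* with tR²w* and sR²w*.
F5: holds.
Valid on: F2, F3, F5.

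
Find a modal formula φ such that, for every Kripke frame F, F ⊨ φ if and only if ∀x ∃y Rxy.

□r → ◇r

The condition is seriality. The D schema □r → ◇r defines it.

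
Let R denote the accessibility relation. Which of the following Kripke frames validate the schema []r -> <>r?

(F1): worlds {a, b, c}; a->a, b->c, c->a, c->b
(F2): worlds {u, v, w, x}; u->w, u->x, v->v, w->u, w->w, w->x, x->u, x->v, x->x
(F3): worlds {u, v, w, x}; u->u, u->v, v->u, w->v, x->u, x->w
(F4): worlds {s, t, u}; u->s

This is the axiom for seriality; its first-order frame correspondent is forall x exists y Rxy.
(F1): ✓.
(F2): ✓.
(F3): ✓.
(F4): fails — world s has no successor.

(F1), (F2), (F3)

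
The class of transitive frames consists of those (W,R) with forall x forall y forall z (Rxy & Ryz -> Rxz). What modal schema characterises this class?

□p → □□p

This is transitivity; the standard corresponding axiom is 4: □p → □□p.
Suppose □p→□□p is valid. Take Rxy, Ryz and set V(p)={w : Rxw}. Then □p at x, so □□p at x, so □p at y, so p at z, i.e. Rxz.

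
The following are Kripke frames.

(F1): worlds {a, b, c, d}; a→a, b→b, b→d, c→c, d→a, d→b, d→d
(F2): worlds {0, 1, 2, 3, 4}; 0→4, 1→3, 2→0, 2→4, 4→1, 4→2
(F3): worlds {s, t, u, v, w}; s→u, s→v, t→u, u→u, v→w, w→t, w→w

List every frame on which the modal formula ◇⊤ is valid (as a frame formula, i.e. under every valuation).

The schema corresponds to seriality: ∀x ∃y Rxy.
(F1): satisfies the condition.
(F2): fails — world 3 has no successor.
(F3): satisfies the condition.

(F1), (F3)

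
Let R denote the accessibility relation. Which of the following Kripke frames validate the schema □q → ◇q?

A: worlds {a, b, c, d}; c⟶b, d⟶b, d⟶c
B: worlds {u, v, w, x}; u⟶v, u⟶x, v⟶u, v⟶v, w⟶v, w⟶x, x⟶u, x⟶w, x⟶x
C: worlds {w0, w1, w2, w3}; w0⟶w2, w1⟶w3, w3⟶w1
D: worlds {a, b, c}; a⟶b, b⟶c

B

This is the axiom for seriality; its first-order frame correspondent is ∀x ∃y Rxy.
A: fails — world a has no successor.
B: ✓.
C: fails — world w2 has no successor.
D: fails — world c has no successor.
Valid on: B.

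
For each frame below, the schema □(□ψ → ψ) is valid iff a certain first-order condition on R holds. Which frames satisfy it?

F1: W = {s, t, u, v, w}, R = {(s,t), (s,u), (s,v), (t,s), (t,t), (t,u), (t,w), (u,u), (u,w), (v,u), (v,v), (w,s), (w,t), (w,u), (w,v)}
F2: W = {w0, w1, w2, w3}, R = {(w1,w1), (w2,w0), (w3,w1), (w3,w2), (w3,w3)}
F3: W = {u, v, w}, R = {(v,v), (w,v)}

F3

This is the axiom for shift-reflexivity; its first-order frame correspondent is ∀x ∀y (Rxy → Ryy).
F1: fails — Ruw but not Rww.
F2: fails — Rw3w2 but not Rw2w2.
F3: condition met.
Valid on: F3.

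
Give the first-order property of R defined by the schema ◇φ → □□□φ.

∀x ∀y ∀z ((xRy ∧ xR³z) → ∃w (y = w ∧ z = w))

This is a Sahlqvist (Geach-type) schema ◇^1□^0φ → □^3◇^0φ.
First-order correspondent: ∀x ∀y ∀z ((xRy ∧ xR³z) → ∃w (y = w ∧ z = w)).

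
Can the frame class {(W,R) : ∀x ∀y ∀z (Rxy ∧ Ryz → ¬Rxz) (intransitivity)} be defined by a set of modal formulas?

No

If a class were modally definable it would be closed under surjective bounded morphisms (Goldblatt–Thomason).
The 5-cycle (worlds 0,1,2,3,4 with 0→1→2→3→4→0) is intransitive. Mapping every world to a single reflexive point • is a surjective bounded morphism; the reflexive point is not intransitive (R••∧R•• but R••).
So the class is not modally definable.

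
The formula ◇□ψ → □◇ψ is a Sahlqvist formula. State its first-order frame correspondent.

convergence: ∀x ∀y ∀z (Rxy ∧ Rxz → ∃w (Ryw ∧ Rzw))

This schema is the .2 axiom.
Its frame correspondent is convergence — ∀x ∀y ∀z (Rxy ∧ Rxz → ∃w (Ryw ∧ Rzw)).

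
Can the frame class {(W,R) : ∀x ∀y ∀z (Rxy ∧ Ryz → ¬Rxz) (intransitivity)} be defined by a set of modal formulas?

If a class were modally definable it would be closed under surjective bounded morphisms (Goldblatt–Thomason).
The 3-cycle (worlds w0,w1,w2 with w0→w1→w2→w0) is intransitive. Mapping every world to a single reflexive point • is a surjective bounded morphism; the reflexive point is not intransitive (R••∧R•• but R••).
So no modal formula (or set of formulas) defines exactly the intransitive frames.

Not modally definable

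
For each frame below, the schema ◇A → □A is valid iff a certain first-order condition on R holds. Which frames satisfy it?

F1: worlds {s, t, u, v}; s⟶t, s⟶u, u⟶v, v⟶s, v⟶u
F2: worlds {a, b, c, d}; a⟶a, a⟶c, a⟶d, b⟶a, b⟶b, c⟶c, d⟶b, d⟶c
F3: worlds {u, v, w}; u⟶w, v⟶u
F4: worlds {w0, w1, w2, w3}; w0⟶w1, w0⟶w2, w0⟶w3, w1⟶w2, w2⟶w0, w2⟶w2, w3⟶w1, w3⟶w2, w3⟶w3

F3

Frame correspondent (Sahlqvist): ∀x ∀y ∀z (Rxy ∧ Rxz → y = z) — i.e. partial functionality.
F1: fails — s sees both t and u.
F2: fails — a sees both a and c.
F3: satisfies the condition.
F4: fails — w0 sees both w1 and w2.
Valid on: F3.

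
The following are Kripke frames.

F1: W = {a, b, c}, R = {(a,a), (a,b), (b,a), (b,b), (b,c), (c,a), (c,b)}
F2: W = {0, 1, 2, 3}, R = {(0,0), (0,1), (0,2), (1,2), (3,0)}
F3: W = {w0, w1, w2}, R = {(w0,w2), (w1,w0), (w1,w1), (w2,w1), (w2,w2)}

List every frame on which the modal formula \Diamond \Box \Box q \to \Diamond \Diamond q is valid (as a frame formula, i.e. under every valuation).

Frame correspondent (Sahlqvist): \forall x \forall y (xRy \to \exists w (y R^2 w \wedge x R^2 w)) — i.e. a generalized confluence (Geach) condition.
F1: condition met.
F2: fails — 0R1 but no w with 1R²w and 0R²w.
F3: condition met.
Valid on: F1, F3.

F1, F3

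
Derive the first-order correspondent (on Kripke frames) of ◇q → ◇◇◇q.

∀x ∀y (xRy → ∃w (y = w ∧ xR³w))

This is a Sahlqvist (Geach-type) schema ◇^1□^0q → □^0◇^3q.
First-order correspondent: ∀x ∀y (xRy → ∃w (y = w ∧ xR³w)).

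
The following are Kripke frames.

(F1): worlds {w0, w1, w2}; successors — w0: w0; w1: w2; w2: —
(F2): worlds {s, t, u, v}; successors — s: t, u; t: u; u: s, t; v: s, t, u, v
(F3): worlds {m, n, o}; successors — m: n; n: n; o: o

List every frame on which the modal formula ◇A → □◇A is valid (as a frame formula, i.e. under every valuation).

The schema corresponds to the Euclidean property: ∀x ∀y ∀z (Rxy ∧ Rxz → Ryz).
(F1): fails — Rw1w2 and Rw1w2 but not Rw2w2.
(F2): fails — Rsu and Rsu but not Ruu.
(F3): satisfies the condition.
Valid on: (F3).

(F3)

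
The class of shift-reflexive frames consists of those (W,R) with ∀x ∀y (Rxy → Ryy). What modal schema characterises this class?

□(□q → q)

The condition is shift-reflexivity. The T□ schema □(□q → q) defines it.
Suppose □(□q→q) is valid. Take Rxy and set V(q)={w : Ryw}. Then at y, □q holds; since □(□q→q) at x, □q→q at y, so q at y, i.e. Ryy.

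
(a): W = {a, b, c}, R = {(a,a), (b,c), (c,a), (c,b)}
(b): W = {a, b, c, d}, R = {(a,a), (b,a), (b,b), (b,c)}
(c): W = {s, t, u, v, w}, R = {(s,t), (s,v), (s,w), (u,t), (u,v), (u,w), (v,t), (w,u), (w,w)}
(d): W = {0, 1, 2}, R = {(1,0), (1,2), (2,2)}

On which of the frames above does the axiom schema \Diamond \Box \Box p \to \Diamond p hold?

This is the axiom for a generalized confluence (Geach) condition; its first-order frame correspondent is \forall x \forall y (xRy \to \exists w (y R^2 w \wedge xRw)).
(a): holds.
(b): fails — bRc but no w with cR²w and bRw.
(c): fails — sRt but no w* with tR²w* and sRw*.
(d): fails — 1R0 but no w with 0R²w and 1Rw.

(a)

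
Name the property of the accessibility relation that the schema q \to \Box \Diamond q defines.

symmetry: \forall x \forall y (Rxy \to Ryx)

Suppose q→□◇q is valid. Take Rxy and set V(q)={x}. Then q at x, so □◇q at x, so ◇q at y, so some z with Ryz has q; z=x, i.e. Ryx.
The converse is a direct semantic check.
Frame condition: \forall x \forall y (Rxy \to Ryx).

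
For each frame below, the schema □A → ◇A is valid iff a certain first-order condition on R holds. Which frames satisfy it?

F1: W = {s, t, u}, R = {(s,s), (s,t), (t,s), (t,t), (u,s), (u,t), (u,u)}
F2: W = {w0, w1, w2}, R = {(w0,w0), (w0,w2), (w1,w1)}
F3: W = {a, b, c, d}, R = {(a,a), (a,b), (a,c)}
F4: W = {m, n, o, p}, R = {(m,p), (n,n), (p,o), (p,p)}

This is the axiom for seriality; its first-order frame correspondent is ∀x ∃y Rxy.
F1: ✓.
F2: fails — world w2 has no successor.
F3: fails — world b has no successor.
F4: fails — world o has no successor.
Valid on: F1.

F1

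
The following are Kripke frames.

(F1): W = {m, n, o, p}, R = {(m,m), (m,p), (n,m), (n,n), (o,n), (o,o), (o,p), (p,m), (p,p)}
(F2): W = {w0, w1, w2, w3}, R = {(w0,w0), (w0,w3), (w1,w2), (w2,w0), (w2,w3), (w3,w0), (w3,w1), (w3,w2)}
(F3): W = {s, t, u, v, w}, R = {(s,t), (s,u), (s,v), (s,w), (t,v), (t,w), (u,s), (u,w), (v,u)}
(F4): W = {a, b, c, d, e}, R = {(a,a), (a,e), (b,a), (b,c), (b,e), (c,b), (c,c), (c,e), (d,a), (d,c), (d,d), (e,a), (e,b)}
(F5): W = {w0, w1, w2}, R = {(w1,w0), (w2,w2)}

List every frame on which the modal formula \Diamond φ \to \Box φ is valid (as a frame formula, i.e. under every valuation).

This is the axiom for partial functionality; its first-order frame correspondent is \forall x \forall y \forall z (Rxy \wedge Rxz \to y = z).
(F1): fails — m sees both m and p.
(F2): fails — w0 sees both w0 and w3.
(F3): fails — s sees both t and u.
(F4): fails — a sees both a and e.
(F5): holds.

(F5)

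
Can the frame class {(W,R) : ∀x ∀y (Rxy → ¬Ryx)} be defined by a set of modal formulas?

No — not modally definable

If a class were modally definable it would be closed under surjective bounded morphisms (Goldblatt–Thomason).
The 4-cycle (worlds w0,w1,w2,w3 with w0→w1→w2→w3→w0) is asymmetric. Mapping every world to a single reflexive point • is a surjective bounded morphism, and the reflexive point is not asymmetric (R•• but asymmetry requires ¬R••).
So no modal formula (or set of formulas) defines exactly the asymmetric frames.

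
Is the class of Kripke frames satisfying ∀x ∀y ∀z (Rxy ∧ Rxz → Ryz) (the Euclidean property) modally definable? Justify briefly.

Yes — defined by ◇p → □◇p

Yes: it is the Euclidean property, defined by the 5 schema ◇p → □◇p.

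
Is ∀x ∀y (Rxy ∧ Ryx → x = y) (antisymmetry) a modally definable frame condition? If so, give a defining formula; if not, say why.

If a class were modally definable it would be closed under surjective bounded morphisms (Goldblatt–Thomason).
The 6-cycle (worlds w0,w1,w2,w3,w4,w5 with w0→w1→w2→w3→w4→w5→w0) is antisymmetric. Sending even-indexed worlds to a and odd-indexed worlds to b is a surjective bounded morphism onto the two-world frame with a↔b, which is not antisymmetric.
Hence antisymmetry is not modally definable.

No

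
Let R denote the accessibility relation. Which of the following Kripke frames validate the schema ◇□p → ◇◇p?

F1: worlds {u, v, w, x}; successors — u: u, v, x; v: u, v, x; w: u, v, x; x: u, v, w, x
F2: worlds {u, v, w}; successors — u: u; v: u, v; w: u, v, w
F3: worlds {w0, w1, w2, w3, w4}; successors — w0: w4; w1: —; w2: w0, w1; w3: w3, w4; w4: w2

The schema corresponds to a generalized confluence (Geach) condition: ∀x ∀y (xRy → ∃w (yRw ∧ xR²w)).
F1: condition met.
F2: condition met.
F3: fails — w2Rw1 but no w with w1Rw and w2R²w.

F1, F2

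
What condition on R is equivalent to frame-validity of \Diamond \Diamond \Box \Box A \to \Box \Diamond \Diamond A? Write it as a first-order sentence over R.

This is a Sahlqvist (Geach-type) schema ◇^2□^2A → □^1◇^2A.
First-order correspondent: \forall x \forall y \forall z ((x R^2 y \wedge xRz) \to \exists w (y R^2 w \wedge z R^2 w)).

\forall x \forall y \forall z ((x R^2 y \wedge xRz) \to \exists w (y R^2 w \wedge z R^2 w))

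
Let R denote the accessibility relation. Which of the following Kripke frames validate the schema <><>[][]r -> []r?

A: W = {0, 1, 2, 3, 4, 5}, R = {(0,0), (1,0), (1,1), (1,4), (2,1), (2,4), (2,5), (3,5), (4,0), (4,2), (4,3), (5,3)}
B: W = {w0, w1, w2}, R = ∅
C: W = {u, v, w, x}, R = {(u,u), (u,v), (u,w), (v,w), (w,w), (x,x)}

B

The schema corresponds to a generalized confluence (Geach) condition: forall x forall y forall z ((x R^2 y & xRz) -> exists w (y R^2 w & z = w)).
A: fails — 1R²0, 1R1 but no w with 0R²w and 1=w.
B: holds.
C: fails — uR²v, uRu but no t with vR²t and u=t.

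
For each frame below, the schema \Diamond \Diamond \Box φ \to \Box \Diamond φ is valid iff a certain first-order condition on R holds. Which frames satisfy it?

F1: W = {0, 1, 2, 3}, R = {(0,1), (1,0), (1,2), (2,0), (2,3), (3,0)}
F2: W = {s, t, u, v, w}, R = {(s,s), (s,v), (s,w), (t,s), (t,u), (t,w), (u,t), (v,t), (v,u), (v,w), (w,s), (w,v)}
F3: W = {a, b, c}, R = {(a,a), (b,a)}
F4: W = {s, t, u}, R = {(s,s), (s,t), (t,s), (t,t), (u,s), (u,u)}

F3, F4

The schema corresponds to a generalized confluence (Geach) condition: \forall x \forall y \forall z ((x R^2 y \wedge xRz) \to \exists w (yRw \wedge zRw)).
F1: fails — 0R²0, 0R1 but no w with 0Rw and 1Rw.
F2: fails — sR²u, sRs but no w* with uRw* and sRw*.
F3: condition met.
F4: condition met.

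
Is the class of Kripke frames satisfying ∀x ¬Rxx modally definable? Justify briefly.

If a class were modally definable it would be closed under surjective bounded morphisms (Goldblatt–Thomason).
The 4-cycle (worlds a,b,c,d with a→b→c→d→a) is irreflexive, and the map sending every world to a single reflexive point • is a surjective bounded morphism (forth: every edge maps to (•,•); back: every world has a successor). So any modal formula valid on the 4-cycle is also valid on the reflexive point, which is not irreflexive.
So no modal formula (or set of formulas) defines exactly the irreflexive frames.

Not modally definable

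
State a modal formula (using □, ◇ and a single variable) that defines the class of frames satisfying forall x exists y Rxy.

□r → ◇r

The condition is seriality. The D schema □r → ◇r defines it.
Suppose □r→◇r is valid. At any x set V(r)=W. Then □r at x, so ◇r at x, so x has a successor.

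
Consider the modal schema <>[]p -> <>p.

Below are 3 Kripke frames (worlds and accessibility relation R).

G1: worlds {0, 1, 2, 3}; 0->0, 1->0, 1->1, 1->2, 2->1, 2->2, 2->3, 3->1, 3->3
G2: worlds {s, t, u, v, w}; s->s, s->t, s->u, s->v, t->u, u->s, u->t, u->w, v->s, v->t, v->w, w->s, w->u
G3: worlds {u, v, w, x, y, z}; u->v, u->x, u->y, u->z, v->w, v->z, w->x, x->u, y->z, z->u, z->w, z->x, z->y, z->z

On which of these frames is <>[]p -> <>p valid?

The schema corresponds to a generalized confluence (Geach) condition: forall x forall y (xRy -> exists w (yRw & xRw)).
G1: holds.
G2: fails — tRu but no w* with uRw* and tRw*.
G3: fails — uRx but no t with xRt and uRt.

G1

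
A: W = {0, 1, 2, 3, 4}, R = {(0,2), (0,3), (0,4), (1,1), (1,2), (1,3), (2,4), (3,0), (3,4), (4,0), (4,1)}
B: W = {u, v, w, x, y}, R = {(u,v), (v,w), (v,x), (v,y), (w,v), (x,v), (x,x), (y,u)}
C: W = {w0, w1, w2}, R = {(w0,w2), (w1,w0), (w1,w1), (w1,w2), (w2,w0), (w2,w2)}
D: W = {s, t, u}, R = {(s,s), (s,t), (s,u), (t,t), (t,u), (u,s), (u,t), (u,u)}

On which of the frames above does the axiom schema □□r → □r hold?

Frame correspondent (Sahlqvist): ∀x ∀y (Rxy → ∃z (Rxz ∧ Rzy)) — i.e. density.
A: fails — R02 but no z with R0z and Rz2.
B: fails — Ruv but no z with Ruz and Rzv.
C: ✓.
D: ✓.
Valid on: C, D.

C, D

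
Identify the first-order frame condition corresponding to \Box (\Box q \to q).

shift-reflexivity

Suppose □(□q→q) is valid. Take Rxy and set V(q)={w : Ryw}. Then at y, □q holds; since □(□q→q) at x, □q→q at y, so q at y, i.e. Ryy.
Conversely, any frame satisfying \forall x \forall y (Rxy \to Ryy) validates the schema.
So the correspondent is shift-reflexivity.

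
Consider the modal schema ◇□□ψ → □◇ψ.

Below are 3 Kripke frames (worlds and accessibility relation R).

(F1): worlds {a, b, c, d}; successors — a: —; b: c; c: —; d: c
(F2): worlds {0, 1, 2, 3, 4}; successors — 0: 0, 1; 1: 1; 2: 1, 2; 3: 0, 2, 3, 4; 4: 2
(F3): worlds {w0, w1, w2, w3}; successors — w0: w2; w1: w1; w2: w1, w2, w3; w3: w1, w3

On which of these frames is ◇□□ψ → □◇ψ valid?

This is the axiom for a generalized confluence (Geach) condition; its first-order frame correspondent is ∀x ∀y ∀z ((xRy ∧ xRz) → ∃w (yR²w ∧ zRw)).
(F1): fails — bRc, bRc but no w with cR²w and cRw.
(F2): fails — 3R0, 3R4 but no w with 0R²w and 4Rw.
(F3): satisfies the condition.
Valid on: (F3).

(F3)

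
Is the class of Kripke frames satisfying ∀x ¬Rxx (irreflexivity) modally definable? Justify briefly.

Not definable by any modal formula

If a class were modally definable it would be closed under surjective bounded morphisms (Goldblatt–Thomason).
The 3-cycle (worlds 0,1,2 with 0→1→2→0) is irreflexive, and the map sending every world to a single reflexive point • is a surjective bounded morphism (forth: every edge maps to (•,•); back: every world has a successor). So any modal formula valid on the 3-cycle is also valid on the reflexive point, which is not irreflexive.
So the class is not modally definable.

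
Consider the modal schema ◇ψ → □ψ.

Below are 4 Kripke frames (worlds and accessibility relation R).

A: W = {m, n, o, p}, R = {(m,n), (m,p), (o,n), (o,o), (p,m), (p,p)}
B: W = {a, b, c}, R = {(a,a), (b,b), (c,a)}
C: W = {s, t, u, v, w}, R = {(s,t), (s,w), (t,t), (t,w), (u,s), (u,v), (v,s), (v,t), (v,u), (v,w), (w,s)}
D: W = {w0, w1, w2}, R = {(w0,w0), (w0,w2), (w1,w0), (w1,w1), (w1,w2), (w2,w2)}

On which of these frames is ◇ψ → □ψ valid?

B

This is the axiom for partial functionality; its first-order frame correspondent is ∀x ∀y ∀z (Rxy ∧ Rxz → y = z).
A: fails — m sees both n and p.
B: satisfies the condition.
C: fails — s sees both t and w.
D: fails — w0 sees both w0 and w2.
Valid on: B.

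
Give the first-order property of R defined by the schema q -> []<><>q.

This is a Sahlqvist (Geach-type) schema ◇^0□^0q → □^1◇^2q.
Minimal-valuation argument: fix x; take any y with xR^0y and any z with xR^1z. Set V(q) to the set of worlds R-reachable from y in exactly 0 steps. Then □^0q holds at y, so the antecedent holds at x; validity forces ◇^2q at z, giving a w with zR^2w and yR^0w.
First-order correspondent: forall x forall z (xRz -> exists w (x = w & z R^2 w)).

forall x forall z (xRz -> exists w (x = w & z R^2 w))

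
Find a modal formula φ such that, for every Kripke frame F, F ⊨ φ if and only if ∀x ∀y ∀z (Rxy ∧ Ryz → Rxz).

□q → □□q

The condition is transitivity. The 4 schema □q → □□q defines it.
Suppose □q→□□q is valid. Take Rxy, Ryz and set V(q)={w : Rxw}. Then □q at x, so □□q at x, so □q at y, so q at z, i.e. Rxz.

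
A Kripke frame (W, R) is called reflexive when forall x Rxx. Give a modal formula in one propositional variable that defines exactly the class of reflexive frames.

□p → p

The condition is reflexivity. The T schema □p → p defines it.
Suppose □p→p is valid. At any x set V(p)={w : Rxw}. Then □p holds at x, so p holds at x, i.e. Rxx.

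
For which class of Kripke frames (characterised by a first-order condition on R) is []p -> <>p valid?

seriality: forall x exists y Rxy

Suppose □p→◇p is valid. At any x set V(p)=W. Then □p at x, so ◇p at x, so x has a successor.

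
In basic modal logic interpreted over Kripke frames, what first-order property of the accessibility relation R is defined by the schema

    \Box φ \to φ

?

reflexivity

Suppose □φ→φ is valid. At any x set V(φ)={w : Rxw}. Then □φ holds at x, so φ holds at x, i.e. Rxx.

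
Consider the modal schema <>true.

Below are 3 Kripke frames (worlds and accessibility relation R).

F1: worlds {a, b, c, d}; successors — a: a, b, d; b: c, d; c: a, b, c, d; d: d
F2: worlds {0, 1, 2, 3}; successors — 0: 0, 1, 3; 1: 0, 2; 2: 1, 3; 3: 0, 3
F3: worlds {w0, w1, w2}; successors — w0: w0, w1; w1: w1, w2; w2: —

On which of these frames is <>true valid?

F1, F2

Frame correspondent (Sahlqvist): forall x exists y Rxy — i.e. seriality.
F1: satisfies the condition.
F2: satisfies the condition.
F3: fails — world w2 has no successor.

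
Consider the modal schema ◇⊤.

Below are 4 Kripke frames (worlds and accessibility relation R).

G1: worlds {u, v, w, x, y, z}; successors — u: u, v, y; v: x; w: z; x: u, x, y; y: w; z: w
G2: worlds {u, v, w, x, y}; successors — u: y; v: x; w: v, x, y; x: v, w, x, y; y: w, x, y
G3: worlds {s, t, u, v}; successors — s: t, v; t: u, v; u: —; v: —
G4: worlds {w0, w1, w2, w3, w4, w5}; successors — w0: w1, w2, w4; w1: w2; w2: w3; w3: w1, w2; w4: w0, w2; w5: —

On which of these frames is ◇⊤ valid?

The schema corresponds to seriality: ∀x ∃y Rxy.
G1: ✓.
G2: ✓.
G3: fails — world u has no successor.
G4: fails — world w5 has no successor.

G1, G2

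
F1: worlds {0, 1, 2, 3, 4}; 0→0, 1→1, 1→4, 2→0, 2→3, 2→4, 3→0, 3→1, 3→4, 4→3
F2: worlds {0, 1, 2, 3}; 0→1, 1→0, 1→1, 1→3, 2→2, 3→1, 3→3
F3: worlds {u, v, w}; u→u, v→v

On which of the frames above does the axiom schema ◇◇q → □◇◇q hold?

F2, F3

This is the axiom for a generalized confluence (Geach) condition; its first-order frame correspondent is ∀x ∀y ∀z ((xR²y ∧ xRz) → ∃w (y = w ∧ zR²w)).
F1: fails — 1R²3, 1R4 but no w with 3=w and 4R²w.
F2: holds.
F3: holds.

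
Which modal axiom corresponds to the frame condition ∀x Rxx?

□q → q

This is reflexivity; the standard corresponding axiom is T: □q → q.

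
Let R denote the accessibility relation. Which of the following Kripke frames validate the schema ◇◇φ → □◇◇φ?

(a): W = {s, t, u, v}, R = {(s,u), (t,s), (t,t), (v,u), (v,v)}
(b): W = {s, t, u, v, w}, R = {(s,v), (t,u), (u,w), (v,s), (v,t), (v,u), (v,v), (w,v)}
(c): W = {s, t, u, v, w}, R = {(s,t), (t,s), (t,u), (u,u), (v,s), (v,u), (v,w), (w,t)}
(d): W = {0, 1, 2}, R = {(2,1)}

This is the axiom for a generalized confluence (Geach) condition; its first-order frame correspondent is ∀x ∀y ∀z ((xR²y ∧ xRz) → ∃w (y = w ∧ zR²w)).
(a): fails — tR²s, tRs but no w with s=w and sR²w.
(b): fails — tR²w, tRu but no w* with w=w* and uR²w*.
(c): fails — sR²s, sRt but no w* with s=w* and tR²w*.
(d): satisfies the condition.
Valid on: (d).

(d)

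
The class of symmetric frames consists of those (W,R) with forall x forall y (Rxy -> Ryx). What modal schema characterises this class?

This is symmetry; the standard corresponding axiom is B: p → □◇p.

p → □◇p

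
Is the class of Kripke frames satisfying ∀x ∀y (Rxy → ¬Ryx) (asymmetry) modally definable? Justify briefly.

Modal frame validity is preserved under surjective bounded morphisms.
The 5-cycle (worlds a,b,c,d,e with a→b→c→d→e→a) is asymmetric. Mapping every world to a single reflexive point • is a surjective bounded morphism, and the reflexive point is not asymmetric (R•• but asymmetry requires ¬R••).
So no modal formula (or set of formulas) defines exactly the asymmetric frames.

Not modally definable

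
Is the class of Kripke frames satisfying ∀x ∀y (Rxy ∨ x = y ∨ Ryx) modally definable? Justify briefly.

No — not modally definable

If a class were modally definable it would be closed under disjoint unions (Goldblatt–Thomason).
Take 4 disjoint single-world reflexive frames: each is trivially connected, but their disjoint union has 4 worlds with no edge between distinct components, so it is not connected.
So no modal formula (or set of formulas) defines exactly the connected frames.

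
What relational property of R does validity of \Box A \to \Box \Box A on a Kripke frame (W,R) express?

This is the 4 axiom.
Its frame correspondent is transitivity — \forall x \forall y \forall z (Rxy \wedge Ryz \to Rxz).

transitivity: \forall x \forall y \forall z (Rxy \wedge Ryz \to Rxz)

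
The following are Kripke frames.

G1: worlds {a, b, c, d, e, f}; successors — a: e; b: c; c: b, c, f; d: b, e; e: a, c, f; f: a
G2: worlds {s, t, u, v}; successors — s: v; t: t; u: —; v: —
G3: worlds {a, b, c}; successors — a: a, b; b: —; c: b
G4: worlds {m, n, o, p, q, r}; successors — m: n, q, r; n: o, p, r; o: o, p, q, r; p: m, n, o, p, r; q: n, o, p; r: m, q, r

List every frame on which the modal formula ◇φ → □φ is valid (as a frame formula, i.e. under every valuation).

G2

This is the axiom for partial functionality; its first-order frame correspondent is ∀x ∀y ∀z (Rxy ∧ Rxz → y = z).
G1: fails — c sees both b and c.
G2: ✓.
G3: fails — a sees both a and b.
G4: fails — m sees both n and q.
Valid on: G2.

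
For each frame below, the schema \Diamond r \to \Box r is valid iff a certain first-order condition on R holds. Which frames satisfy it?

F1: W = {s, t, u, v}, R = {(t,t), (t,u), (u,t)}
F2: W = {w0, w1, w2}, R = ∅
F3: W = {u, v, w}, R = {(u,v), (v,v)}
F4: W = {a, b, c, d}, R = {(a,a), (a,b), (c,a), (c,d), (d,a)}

F2, F3

Frame correspondent (Sahlqvist): \forall x \forall y \forall z (Rxy \wedge Rxz \to y = z) — i.e. partial functionality.
F1: fails — t sees both t and u.
F2: holds.
F3: holds.
F4: fails — a sees both a and b.
Valid on: F2, F3.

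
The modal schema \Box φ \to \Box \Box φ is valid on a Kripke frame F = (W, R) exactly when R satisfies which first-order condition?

Suppose □φ→□□φ is valid. Take Rxy, Ryz and set V(φ)={w : Rxw}. Then □φ at x, so □□φ at x, so □φ at y, so φ at z, i.e. Rxz.
The converse is a direct semantic check.
So the correspondent is transitivity.

transitivity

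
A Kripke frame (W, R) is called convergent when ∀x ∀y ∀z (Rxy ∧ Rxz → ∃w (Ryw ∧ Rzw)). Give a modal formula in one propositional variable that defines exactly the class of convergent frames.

◇□ψ → □◇ψ

This is convergence; the standard corresponding axiom is .2: ◇□ψ → □◇ψ.
Suppose ◇□ψ→□◇ψ is valid. Take Rxy, Rxz and set V(ψ)={w : Ryw}. Then □ψ at y so ◇□ψ at x, so □◇ψ at x, so ◇ψ at z, giving w with Rzw and Ryw.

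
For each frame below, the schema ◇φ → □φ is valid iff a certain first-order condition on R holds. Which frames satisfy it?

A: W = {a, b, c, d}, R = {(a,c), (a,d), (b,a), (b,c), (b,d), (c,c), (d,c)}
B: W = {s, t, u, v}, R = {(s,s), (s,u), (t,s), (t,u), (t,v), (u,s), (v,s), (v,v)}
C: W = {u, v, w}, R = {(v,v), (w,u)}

Frame correspondent (Sahlqvist): ∀x ∀y ∀z (Rxy ∧ Rxz → y = z) — i.e. partial functionality.
A: fails — a sees both c and d.
B: fails — s sees both s and u.
C: condition met.

C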